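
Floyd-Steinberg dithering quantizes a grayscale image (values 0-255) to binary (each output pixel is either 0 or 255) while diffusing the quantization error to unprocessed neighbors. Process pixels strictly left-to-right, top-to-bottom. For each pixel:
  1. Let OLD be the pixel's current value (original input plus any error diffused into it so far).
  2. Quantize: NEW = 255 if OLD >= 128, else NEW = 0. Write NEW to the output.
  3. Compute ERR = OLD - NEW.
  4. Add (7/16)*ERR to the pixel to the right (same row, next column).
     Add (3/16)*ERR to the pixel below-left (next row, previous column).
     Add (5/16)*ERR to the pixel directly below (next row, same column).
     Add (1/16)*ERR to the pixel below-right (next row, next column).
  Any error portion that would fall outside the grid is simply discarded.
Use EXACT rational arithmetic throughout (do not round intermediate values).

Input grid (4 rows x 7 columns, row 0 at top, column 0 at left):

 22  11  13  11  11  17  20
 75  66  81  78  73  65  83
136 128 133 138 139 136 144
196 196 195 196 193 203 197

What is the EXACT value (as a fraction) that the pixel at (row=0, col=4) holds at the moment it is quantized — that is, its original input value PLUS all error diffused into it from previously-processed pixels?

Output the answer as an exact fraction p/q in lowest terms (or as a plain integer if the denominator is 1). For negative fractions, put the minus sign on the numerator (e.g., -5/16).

Answer: 656275/32768

Derivation:
(0,0): OLD=22 → NEW=0, ERR=22
(0,1): OLD=165/8 → NEW=0, ERR=165/8
(0,2): OLD=2819/128 → NEW=0, ERR=2819/128
(0,3): OLD=42261/2048 → NEW=0, ERR=42261/2048
(0,4): OLD=656275/32768 → NEW=0, ERR=656275/32768
Target (0,4): original=11, with diffused error = 656275/32768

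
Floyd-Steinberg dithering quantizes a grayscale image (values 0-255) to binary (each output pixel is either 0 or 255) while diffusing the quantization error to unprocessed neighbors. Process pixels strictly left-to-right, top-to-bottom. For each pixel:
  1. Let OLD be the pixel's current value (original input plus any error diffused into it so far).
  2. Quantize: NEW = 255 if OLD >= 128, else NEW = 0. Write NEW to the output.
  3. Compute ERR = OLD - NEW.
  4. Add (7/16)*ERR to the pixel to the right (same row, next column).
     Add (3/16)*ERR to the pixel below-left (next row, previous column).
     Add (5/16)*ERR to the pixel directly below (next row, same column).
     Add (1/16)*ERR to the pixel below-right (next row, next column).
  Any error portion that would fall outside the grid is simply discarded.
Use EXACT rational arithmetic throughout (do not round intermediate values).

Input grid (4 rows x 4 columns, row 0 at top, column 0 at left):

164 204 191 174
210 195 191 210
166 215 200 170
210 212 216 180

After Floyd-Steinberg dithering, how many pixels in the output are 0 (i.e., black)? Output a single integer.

(0,0): OLD=164 → NEW=255, ERR=-91
(0,1): OLD=2627/16 → NEW=255, ERR=-1453/16
(0,2): OLD=38725/256 → NEW=255, ERR=-26555/256
(0,3): OLD=526819/4096 → NEW=255, ERR=-517661/4096
(1,0): OLD=42121/256 → NEW=255, ERR=-23159/256
(1,1): OLD=208703/2048 → NEW=0, ERR=208703/2048
(1,2): OLD=11389867/65536 → NEW=255, ERR=-5321813/65536
(1,3): OLD=134737309/1048576 → NEW=255, ERR=-132649571/1048576
(2,0): OLD=5139237/32768 → NEW=255, ERR=-3216603/32768
(2,1): OLD=191909735/1048576 → NEW=255, ERR=-75477145/1048576
(2,2): OLD=263783171/2097152 → NEW=0, ERR=263783171/2097152
(2,3): OLD=6053941911/33554432 → NEW=255, ERR=-2502438249/33554432
(3,0): OLD=2782127445/16777216 → NEW=255, ERR=-1496062635/16777216
(3,1): OLD=45081601995/268435456 → NEW=255, ERR=-23369439285/268435456
(3,2): OLD=853567423285/4294967296 → NEW=255, ERR=-241649237195/4294967296
(3,3): OLD=9616628606963/68719476736 → NEW=255, ERR=-7906837960717/68719476736
Output grid:
  Row 0: ####  (0 black, running=0)
  Row 1: #.##  (1 black, running=1)
  Row 2: ##.#  (1 black, running=2)
  Row 3: ####  (0 black, running=2)

Answer: 2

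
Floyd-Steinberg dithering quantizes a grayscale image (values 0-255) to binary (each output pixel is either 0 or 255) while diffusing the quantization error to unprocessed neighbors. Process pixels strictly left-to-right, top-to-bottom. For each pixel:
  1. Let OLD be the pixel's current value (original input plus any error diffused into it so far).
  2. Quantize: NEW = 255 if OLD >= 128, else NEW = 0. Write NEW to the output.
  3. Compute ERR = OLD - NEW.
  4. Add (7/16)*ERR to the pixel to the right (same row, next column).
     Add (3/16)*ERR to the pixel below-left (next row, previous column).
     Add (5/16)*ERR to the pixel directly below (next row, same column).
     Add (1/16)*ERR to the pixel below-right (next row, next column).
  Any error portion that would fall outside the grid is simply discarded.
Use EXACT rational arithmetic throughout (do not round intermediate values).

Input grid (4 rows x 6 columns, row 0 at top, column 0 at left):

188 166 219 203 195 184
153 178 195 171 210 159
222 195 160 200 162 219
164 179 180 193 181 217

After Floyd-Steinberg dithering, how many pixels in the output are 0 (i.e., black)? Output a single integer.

Answer: 5

Derivation:
(0,0): OLD=188 → NEW=255, ERR=-67
(0,1): OLD=2187/16 → NEW=255, ERR=-1893/16
(0,2): OLD=42813/256 → NEW=255, ERR=-22467/256
(0,3): OLD=674219/4096 → NEW=255, ERR=-370261/4096
(0,4): OLD=10187693/65536 → NEW=255, ERR=-6523987/65536
(0,5): OLD=147270075/1048576 → NEW=255, ERR=-120116805/1048576
(1,0): OLD=28129/256 → NEW=0, ERR=28129/256
(1,1): OLD=344999/2048 → NEW=255, ERR=-177241/2048
(1,2): OLD=6905395/65536 → NEW=0, ERR=6905395/65536
(1,3): OLD=43174967/262144 → NEW=255, ERR=-23671753/262144
(1,4): OLD=1883350085/16777216 → NEW=0, ERR=1883350085/16777216
(1,5): OLD=44585203027/268435456 → NEW=255, ERR=-23865838253/268435456
(2,0): OLD=7867933/32768 → NEW=255, ERR=-487907/32768
(2,1): OLD=197200271/1048576 → NEW=255, ERR=-70186609/1048576
(2,2): OLD=2370671469/16777216 → NEW=255, ERR=-1907518611/16777216
(2,3): OLD=20088665669/134217728 → NEW=255, ERR=-14136854971/134217728
(2,4): OLD=552699349327/4294967296 → NEW=255, ERR=-542517311153/4294967296
(2,5): OLD=9824814788633/68719476736 → NEW=255, ERR=-7698651779047/68719476736
(3,0): OLD=2462838477/16777216 → NEW=255, ERR=-1815351603/16777216
(3,1): OLD=11877596233/134217728 → NEW=0, ERR=11877596233/134217728
(3,2): OLD=170997517483/1073741824 → NEW=255, ERR=-102806647637/1073741824
(3,3): OLD=6006499382977/68719476736 → NEW=0, ERR=6006499382977/68719476736
(3,4): OLD=83660845166881/549755813888 → NEW=255, ERR=-56526887374559/549755813888
(3,5): OLD=1135675687207759/8796093022208 → NEW=255, ERR=-1107328033455281/8796093022208
Output grid:
  Row 0: ######  (0 black, running=0)
  Row 1: .#.#.#  (3 black, running=3)
  Row 2: ######  (0 black, running=3)
  Row 3: #.#.##  (2 black, running=5)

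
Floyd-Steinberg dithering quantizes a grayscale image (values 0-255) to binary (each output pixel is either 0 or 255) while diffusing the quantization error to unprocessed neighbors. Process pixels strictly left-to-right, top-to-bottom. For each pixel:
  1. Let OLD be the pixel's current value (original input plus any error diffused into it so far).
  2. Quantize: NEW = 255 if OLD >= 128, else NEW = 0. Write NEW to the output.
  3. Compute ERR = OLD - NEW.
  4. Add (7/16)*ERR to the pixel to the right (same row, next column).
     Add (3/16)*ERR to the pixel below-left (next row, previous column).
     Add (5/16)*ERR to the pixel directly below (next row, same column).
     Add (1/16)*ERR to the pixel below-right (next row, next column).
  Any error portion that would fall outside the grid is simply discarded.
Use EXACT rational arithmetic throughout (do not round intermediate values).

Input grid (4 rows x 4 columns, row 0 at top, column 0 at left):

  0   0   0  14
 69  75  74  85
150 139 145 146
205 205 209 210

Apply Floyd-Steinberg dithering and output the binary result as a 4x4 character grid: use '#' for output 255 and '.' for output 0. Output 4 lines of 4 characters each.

(0,0): OLD=0 → NEW=0, ERR=0
(0,1): OLD=0 → NEW=0, ERR=0
(0,2): OLD=0 → NEW=0, ERR=0
(0,3): OLD=14 → NEW=0, ERR=14
(1,0): OLD=69 → NEW=0, ERR=69
(1,1): OLD=1683/16 → NEW=0, ERR=1683/16
(1,2): OLD=31397/256 → NEW=0, ERR=31397/256
(1,3): OLD=585859/4096 → NEW=255, ERR=-458621/4096
(2,0): OLD=48969/256 → NEW=255, ERR=-16311/256
(2,1): OLD=350831/2048 → NEW=255, ERR=-171409/2048
(2,2): OLD=8669739/65536 → NEW=255, ERR=-8041941/65536
(2,3): OLD=68146461/1048576 → NEW=0, ERR=68146461/1048576
(3,0): OLD=5550773/32768 → NEW=255, ERR=-2805067/32768
(3,1): OLD=119960263/1048576 → NEW=0, ERR=119960263/1048576
(3,2): OLD=477435335/2097152 → NEW=255, ERR=-57338425/2097152
(3,3): OLD=7069184243/33554432 → NEW=255, ERR=-1487195917/33554432
Row 0: ....
Row 1: ...#
Row 2: ###.
Row 3: #.##

Answer: ....
...#
###.
#.##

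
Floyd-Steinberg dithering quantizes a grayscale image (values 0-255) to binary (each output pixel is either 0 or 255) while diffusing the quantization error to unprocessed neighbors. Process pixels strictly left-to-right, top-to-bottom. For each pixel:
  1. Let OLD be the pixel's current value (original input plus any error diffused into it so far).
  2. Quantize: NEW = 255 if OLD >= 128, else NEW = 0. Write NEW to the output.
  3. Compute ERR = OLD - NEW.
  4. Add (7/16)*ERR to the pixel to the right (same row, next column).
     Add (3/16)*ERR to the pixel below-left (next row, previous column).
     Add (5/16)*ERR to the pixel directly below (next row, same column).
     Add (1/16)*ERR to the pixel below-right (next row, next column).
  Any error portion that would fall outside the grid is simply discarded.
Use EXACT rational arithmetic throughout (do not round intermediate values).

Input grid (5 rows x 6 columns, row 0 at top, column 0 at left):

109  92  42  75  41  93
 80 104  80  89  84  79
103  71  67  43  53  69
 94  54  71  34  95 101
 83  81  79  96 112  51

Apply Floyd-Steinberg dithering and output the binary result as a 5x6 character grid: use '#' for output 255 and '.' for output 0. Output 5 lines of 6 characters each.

Answer: .#....
..#.#.
#.....
..#.#.
.#..#.

Derivation:
(0,0): OLD=109 → NEW=0, ERR=109
(0,1): OLD=2235/16 → NEW=255, ERR=-1845/16
(0,2): OLD=-2163/256 → NEW=0, ERR=-2163/256
(0,3): OLD=292059/4096 → NEW=0, ERR=292059/4096
(0,4): OLD=4731389/65536 → NEW=0, ERR=4731389/65536
(0,5): OLD=130637291/1048576 → NEW=0, ERR=130637291/1048576
(1,0): OLD=23665/256 → NEW=0, ERR=23665/256
(1,1): OLD=232727/2048 → NEW=0, ERR=232727/2048
(1,2): OLD=8731875/65536 → NEW=255, ERR=-7979805/65536
(1,3): OLD=18617447/262144 → NEW=0, ERR=18617447/262144
(1,4): OLD=2775764757/16777216 → NEW=255, ERR=-1502425323/16777216
(1,5): OLD=22351642627/268435456 → NEW=0, ERR=22351642627/268435456
(2,0): OLD=5019885/32768 → NEW=255, ERR=-3335955/32768
(2,1): OLD=47100671/1048576 → NEW=0, ERR=47100671/1048576
(2,2): OLD=1157959357/16777216 → NEW=0, ERR=1157959357/16777216
(2,3): OLD=9527958549/134217728 → NEW=0, ERR=9527958549/134217728
(2,4): OLD=326949854143/4294967296 → NEW=0, ERR=326949854143/4294967296
(2,5): OLD=8433803401257/68719476736 → NEW=0, ERR=8433803401257/68719476736
(3,0): OLD=1184607517/16777216 → NEW=0, ERR=1184607517/16777216
(3,1): OLD=14160845017/134217728 → NEW=0, ERR=14160845017/134217728
(3,2): OLD=166264194971/1073741824 → NEW=255, ERR=-107539970149/1073741824
(3,3): OLD=2127103570513/68719476736 → NEW=0, ERR=2127103570513/68719476736
(3,4): OLD=87839521472305/549755813888 → NEW=255, ERR=-52348211069135/549755813888
(3,5): OLD=901169635139647/8796093022208 → NEW=0, ERR=901169635139647/8796093022208
(4,0): OLD=268107978515/2147483648 → NEW=0, ERR=268107978515/2147483648
(4,1): OLD=5299152200055/34359738368 → NEW=255, ERR=-3462581083785/34359738368
(4,2): OLD=17604156333877/1099511627776 → NEW=0, ERR=17604156333877/1099511627776
(4,3): OLD=1558037044394729/17592186044416 → NEW=0, ERR=1558037044394729/17592186044416
(4,4): OLD=40007299256184185/281474976710656 → NEW=255, ERR=-31768819805033095/281474976710656
(4,5): OLD=124686699915610031/4503599627370496 → NEW=0, ERR=124686699915610031/4503599627370496
Row 0: .#....
Row 1: ..#.#.
Row 2: #.....
Row 3: ..#.#.
Row 4: .#..#.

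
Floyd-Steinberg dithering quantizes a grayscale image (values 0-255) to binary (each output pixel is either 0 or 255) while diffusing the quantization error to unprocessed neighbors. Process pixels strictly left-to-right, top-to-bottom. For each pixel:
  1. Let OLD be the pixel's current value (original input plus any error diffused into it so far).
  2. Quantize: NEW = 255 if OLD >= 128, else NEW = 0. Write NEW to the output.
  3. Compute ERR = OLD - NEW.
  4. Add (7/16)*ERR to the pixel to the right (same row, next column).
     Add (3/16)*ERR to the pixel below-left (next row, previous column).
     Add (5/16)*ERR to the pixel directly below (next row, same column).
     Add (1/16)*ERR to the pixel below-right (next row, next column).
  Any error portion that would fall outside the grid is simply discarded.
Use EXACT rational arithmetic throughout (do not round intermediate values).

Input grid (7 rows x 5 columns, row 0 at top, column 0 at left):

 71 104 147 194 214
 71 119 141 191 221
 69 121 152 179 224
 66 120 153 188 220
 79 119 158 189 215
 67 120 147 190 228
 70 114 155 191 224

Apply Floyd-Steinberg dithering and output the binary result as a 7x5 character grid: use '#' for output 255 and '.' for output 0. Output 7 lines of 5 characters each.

(0,0): OLD=71 → NEW=0, ERR=71
(0,1): OLD=2161/16 → NEW=255, ERR=-1919/16
(0,2): OLD=24199/256 → NEW=0, ERR=24199/256
(0,3): OLD=964017/4096 → NEW=255, ERR=-80463/4096
(0,4): OLD=13461463/65536 → NEW=255, ERR=-3250217/65536
(1,0): OLD=18099/256 → NEW=0, ERR=18099/256
(1,1): OLD=275685/2048 → NEW=255, ERR=-246555/2048
(1,2): OLD=6992073/65536 → NEW=0, ERR=6992073/65536
(1,3): OLD=59807445/262144 → NEW=255, ERR=-7039275/262144
(1,4): OLD=807512287/4194304 → NEW=255, ERR=-262035233/4194304
(2,0): OLD=2245287/32768 → NEW=0, ERR=2245287/32768
(2,1): OLD=144472477/1048576 → NEW=255, ERR=-122914403/1048576
(2,2): OLD=2038394391/16777216 → NEW=0, ERR=2038394391/16777216
(2,3): OLD=58711687253/268435456 → NEW=255, ERR=-9739354027/268435456
(2,4): OLD=802837703955/4294967296 → NEW=255, ERR=-292378956525/4294967296
(3,0): OLD=1097798967/16777216 → NEW=0, ERR=1097798967/16777216
(3,1): OLD=18664232683/134217728 → NEW=255, ERR=-15561287957/134217728
(3,2): OLD=541659366921/4294967296 → NEW=0, ERR=541659366921/4294967296
(3,3): OLD=1947052620897/8589934592 → NEW=255, ERR=-243380700063/8589934592
(3,4): OLD=25297455969285/137438953472 → NEW=255, ERR=-9749477166075/137438953472
(4,0): OLD=166879303001/2147483648 → NEW=0, ERR=166879303001/2147483648
(4,1): OLD=9930136536793/68719476736 → NEW=255, ERR=-7593330030887/68719476736
(4,2): OLD=150093760090583/1099511627776 → NEW=255, ERR=-130281704992297/1099511627776
(4,3): OLD=2161864925354201/17592186044416 → NEW=0, ERR=2161864925354201/17592186044416
(4,4): OLD=68912065410253423/281474976710656 → NEW=255, ERR=-2864053650963857/281474976710656
(5,0): OLD=77587977448491/1099511627776 → NEW=0, ERR=77587977448491/1099511627776
(5,1): OLD=870654426579009/8796093022208 → NEW=0, ERR=870654426579009/8796093022208
(5,2): OLD=47685149437344329/281474976710656 → NEW=255, ERR=-24090969623872951/281474976710656
(5,3): OLD=204513014607675015/1125899906842624 → NEW=255, ERR=-82591461637194105/1125899906842624
(5,4): OLD=3610220910904925341/18014398509481984 → NEW=255, ERR=-983450709012980579/18014398509481984
(6,0): OLD=15567106562549627/140737488355328 → NEW=0, ERR=15567106562549627/140737488355328
(6,1): OLD=818244171003767605/4503599627370496 → NEW=255, ERR=-330173733975708875/4503599627370496
(6,2): OLD=6385110894901155223/72057594037927936 → NEW=0, ERR=6385110894901155223/72057594037927936
(6,3): OLD=220505819188446502973/1152921504606846976 → NEW=255, ERR=-73489164486299475907/1152921504606846976
(6,4): OLD=3218368637506202681835/18446744073709551616 → NEW=255, ERR=-1485551101289732980245/18446744073709551616
Row 0: .#.##
Row 1: .#.##
Row 2: .#.##
Row 3: .#.##
Row 4: .##.#
Row 5: ..###
Row 6: .#.##

Answer: .#.##
.#.##
.#.##
.#.##
.##.#
..###
.#.##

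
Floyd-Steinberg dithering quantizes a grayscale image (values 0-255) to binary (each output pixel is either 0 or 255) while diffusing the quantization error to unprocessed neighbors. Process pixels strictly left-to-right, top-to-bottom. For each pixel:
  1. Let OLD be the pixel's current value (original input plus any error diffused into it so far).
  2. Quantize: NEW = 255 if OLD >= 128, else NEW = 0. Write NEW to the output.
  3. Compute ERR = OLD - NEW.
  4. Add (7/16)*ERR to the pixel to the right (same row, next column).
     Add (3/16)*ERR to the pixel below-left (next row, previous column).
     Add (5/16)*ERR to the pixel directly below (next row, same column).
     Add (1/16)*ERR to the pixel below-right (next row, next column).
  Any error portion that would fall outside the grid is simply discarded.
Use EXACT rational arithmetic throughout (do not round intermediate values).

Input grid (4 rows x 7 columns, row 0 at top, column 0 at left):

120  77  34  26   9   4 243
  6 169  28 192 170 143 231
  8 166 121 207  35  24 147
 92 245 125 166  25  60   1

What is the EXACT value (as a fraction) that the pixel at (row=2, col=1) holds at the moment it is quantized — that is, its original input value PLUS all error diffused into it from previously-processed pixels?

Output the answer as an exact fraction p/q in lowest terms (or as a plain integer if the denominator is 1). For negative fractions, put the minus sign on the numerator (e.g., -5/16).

(0,0): OLD=120 → NEW=0, ERR=120
(0,1): OLD=259/2 → NEW=255, ERR=-251/2
(0,2): OLD=-669/32 → NEW=0, ERR=-669/32
(0,3): OLD=8629/512 → NEW=0, ERR=8629/512
(0,4): OLD=134131/8192 → NEW=0, ERR=134131/8192
(0,5): OLD=1463205/131072 → NEW=0, ERR=1463205/131072
(0,6): OLD=519850371/2097152 → NEW=255, ERR=-14923389/2097152
(1,0): OLD=639/32 → NEW=0, ERR=639/32
(1,1): OLD=36377/256 → NEW=255, ERR=-28903/256
(1,2): OLD=-267155/8192 → NEW=0, ERR=-267155/8192
(1,3): OLD=6054297/32768 → NEW=255, ERR=-2301543/32768
(1,4): OLD=309401755/2097152 → NEW=255, ERR=-225372005/2097152
(1,5): OLD=1663651755/16777216 → NEW=0, ERR=1663651755/16777216
(1,6): OLD=73244507301/268435456 → NEW=255, ERR=4793466021/268435456
(2,0): OLD=-28381/4096 → NEW=0, ERR=-28381/4096
(2,1): OLD=16098257/131072 → NEW=0, ERR=16098257/131072
Target (2,1): original=166, with diffused error = 16098257/131072

Answer: 16098257/131072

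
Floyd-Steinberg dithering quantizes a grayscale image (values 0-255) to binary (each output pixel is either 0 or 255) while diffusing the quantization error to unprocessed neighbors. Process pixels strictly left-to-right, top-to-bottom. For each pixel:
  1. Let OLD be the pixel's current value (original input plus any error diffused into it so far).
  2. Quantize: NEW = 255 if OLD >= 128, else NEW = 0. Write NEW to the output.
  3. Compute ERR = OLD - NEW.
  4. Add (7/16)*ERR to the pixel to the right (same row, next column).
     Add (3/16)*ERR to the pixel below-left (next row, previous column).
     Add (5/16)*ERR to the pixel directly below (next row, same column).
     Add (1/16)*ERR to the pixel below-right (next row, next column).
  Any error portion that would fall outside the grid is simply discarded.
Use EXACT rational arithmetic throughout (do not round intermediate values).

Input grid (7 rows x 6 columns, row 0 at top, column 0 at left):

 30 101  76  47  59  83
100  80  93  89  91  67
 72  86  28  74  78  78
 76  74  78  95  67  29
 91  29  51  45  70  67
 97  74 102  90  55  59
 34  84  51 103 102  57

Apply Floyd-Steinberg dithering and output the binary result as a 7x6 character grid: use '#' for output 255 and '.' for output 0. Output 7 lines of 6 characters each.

(0,0): OLD=30 → NEW=0, ERR=30
(0,1): OLD=913/8 → NEW=0, ERR=913/8
(0,2): OLD=16119/128 → NEW=0, ERR=16119/128
(0,3): OLD=209089/2048 → NEW=0, ERR=209089/2048
(0,4): OLD=3396935/32768 → NEW=0, ERR=3396935/32768
(0,5): OLD=67294449/524288 → NEW=255, ERR=-66398991/524288
(1,0): OLD=16739/128 → NEW=255, ERR=-15901/128
(1,1): OLD=88885/1024 → NEW=0, ERR=88885/1024
(1,2): OLD=6442329/32768 → NEW=255, ERR=-1913511/32768
(1,3): OLD=16077861/131072 → NEW=0, ERR=16077861/131072
(1,4): OLD=1339628047/8388608 → NEW=255, ERR=-799466993/8388608
(1,5): OLD=-1045985095/134217728 → NEW=0, ERR=-1045985095/134217728
(2,0): OLD=810263/16384 → NEW=0, ERR=810263/16384
(2,1): OLD=60842861/524288 → NEW=0, ERR=60842861/524288
(2,2): OLD=746143623/8388608 → NEW=0, ERR=746143623/8388608
(2,3): OLD=8705886479/67108864 → NEW=255, ERR=-8406873841/67108864
(2,4): OLD=-824094291/2147483648 → NEW=0, ERR=-824094291/2147483648
(2,5): OLD=2385948574859/34359738368 → NEW=0, ERR=2385948574859/34359738368
(3,0): OLD=949704871/8388608 → NEW=0, ERR=949704871/8388608
(3,1): OLD=12050380187/67108864 → NEW=255, ERR=-5062380133/67108864
(3,2): OLD=30364105473/536870912 → NEW=0, ERR=30364105473/536870912
(3,3): OLD=2957810768259/34359738368 → NEW=0, ERR=2957810768259/34359738368
(3,4): OLD=30162956841507/274877906944 → NEW=0, ERR=30162956841507/274877906944
(3,5): OLD=434016505637677/4398046511104 → NEW=0, ERR=434016505637677/4398046511104
(4,0): OLD=120511560425/1073741824 → NEW=0, ERR=120511560425/1073741824
(4,1): OLD=1240553574997/17179869184 → NEW=0, ERR=1240553574997/17179869184
(4,2): OLD=61403303986287/549755813888 → NEW=0, ERR=61403303986287/549755813888
(4,3): OLD=1274342760417483/8796093022208 → NEW=255, ERR=-968660960245557/8796093022208
(4,4): OLD=11258369148295547/140737488355328 → NEW=0, ERR=11258369148295547/140737488355328
(4,5): OLD=314565246359860349/2251799813685248 → NEW=255, ERR=-259643706129877891/2251799813685248
(5,0): OLD=40025742532559/274877906944 → NEW=255, ERR=-30068123738161/274877906944
(5,1): OLD=674357554205119/8796093022208 → NEW=0, ERR=674357554205119/8796093022208
(5,2): OLD=10858585780122021/70368744177664 → NEW=255, ERR=-7085443985182299/70368744177664
(5,3): OLD=75467243884851687/2251799813685248 → NEW=0, ERR=75467243884851687/2251799813685248
(5,4): OLD=297951968861015943/4503599627370496 → NEW=0, ERR=297951968861015943/4503599627370496
(5,5): OLD=4100892581711538419/72057594037927936 → NEW=0, ERR=4100892581711538419/72057594037927936
(6,0): OLD=1997247468590749/140737488355328 → NEW=0, ERR=1997247468590749/140737488355328
(6,1): OLD=199172977701073369/2251799813685248 → NEW=0, ERR=199172977701073369/2251799813685248
(6,2): OLD=624261429944143409/9007199254740992 → NEW=0, ERR=624261429944143409/9007199254740992
(6,3): OLD=21603814242181953805/144115188075855872 → NEW=255, ERR=-15145558717161293555/144115188075855872
(6,4): OLD=206284650036330017581/2305843009213693952 → NEW=0, ERR=206284650036330017581/2305843009213693952
(6,5): OLD=4355615595787885317147/36893488147419103232 → NEW=0, ERR=4355615595787885317147/36893488147419103232
Row 0: .....#
Row 1: #.#.#.
Row 2: ...#..
Row 3: .#....
Row 4: ...#.#
Row 5: #.#...
Row 6: ...#..

Answer: .....#
#.#.#.
...#..
.#....
...#.#
#.#...
...#..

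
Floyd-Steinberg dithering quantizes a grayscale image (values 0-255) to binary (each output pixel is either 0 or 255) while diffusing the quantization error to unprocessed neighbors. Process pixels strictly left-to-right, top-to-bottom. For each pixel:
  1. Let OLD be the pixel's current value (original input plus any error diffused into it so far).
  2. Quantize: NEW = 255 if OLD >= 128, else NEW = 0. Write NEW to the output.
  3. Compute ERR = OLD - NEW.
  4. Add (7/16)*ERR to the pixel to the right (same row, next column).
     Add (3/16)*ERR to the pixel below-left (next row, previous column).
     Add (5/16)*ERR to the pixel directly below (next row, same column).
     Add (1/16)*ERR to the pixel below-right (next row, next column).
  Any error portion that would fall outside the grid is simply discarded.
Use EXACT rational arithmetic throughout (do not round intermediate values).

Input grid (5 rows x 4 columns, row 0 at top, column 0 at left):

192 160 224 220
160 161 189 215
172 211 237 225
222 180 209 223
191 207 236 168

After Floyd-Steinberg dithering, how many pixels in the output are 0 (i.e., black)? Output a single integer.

(0,0): OLD=192 → NEW=255, ERR=-63
(0,1): OLD=2119/16 → NEW=255, ERR=-1961/16
(0,2): OLD=43617/256 → NEW=255, ERR=-21663/256
(0,3): OLD=749479/4096 → NEW=255, ERR=-295001/4096
(1,0): OLD=30037/256 → NEW=0, ERR=30037/256
(1,1): OLD=315859/2048 → NEW=255, ERR=-206381/2048
(1,2): OLD=6376911/65536 → NEW=0, ERR=6376911/65536
(1,3): OLD=240936409/1048576 → NEW=255, ERR=-26450471/1048576
(2,0): OLD=6218433/32768 → NEW=255, ERR=-2137407/32768
(2,1): OLD=185125083/1048576 → NEW=255, ERR=-82261797/1048576
(2,2): OLD=465687751/2097152 → NEW=255, ERR=-69086009/2097152
(2,3): OLD=7005701579/33554432 → NEW=255, ERR=-1550678581/33554432
(3,0): OLD=3135771441/16777216 → NEW=255, ERR=-1142418639/16777216
(3,1): OLD=30988091247/268435456 → NEW=0, ERR=30988091247/268435456
(3,2): OLD=1012074451857/4294967296 → NEW=255, ERR=-83142208623/4294967296
(3,3): OLD=13608525413495/68719476736 → NEW=255, ERR=-3914941154185/68719476736
(4,0): OLD=821909536157/4294967296 → NEW=255, ERR=-273307124323/4294967296
(4,1): OLD=7124471658199/34359738368 → NEW=255, ERR=-1637261625641/34359738368
(4,2): OLD=226099832602999/1099511627776 → NEW=255, ERR=-54275632479881/1099511627776
(4,3): OLD=2241078130360433/17592186044416 → NEW=0, ERR=2241078130360433/17592186044416
Output grid:
  Row 0: ####  (0 black, running=0)
  Row 1: .#.#  (2 black, running=2)
  Row 2: ####  (0 black, running=2)
  Row 3: #.##  (1 black, running=3)
  Row 4: ###.  (1 black, running=4)

Answer: 4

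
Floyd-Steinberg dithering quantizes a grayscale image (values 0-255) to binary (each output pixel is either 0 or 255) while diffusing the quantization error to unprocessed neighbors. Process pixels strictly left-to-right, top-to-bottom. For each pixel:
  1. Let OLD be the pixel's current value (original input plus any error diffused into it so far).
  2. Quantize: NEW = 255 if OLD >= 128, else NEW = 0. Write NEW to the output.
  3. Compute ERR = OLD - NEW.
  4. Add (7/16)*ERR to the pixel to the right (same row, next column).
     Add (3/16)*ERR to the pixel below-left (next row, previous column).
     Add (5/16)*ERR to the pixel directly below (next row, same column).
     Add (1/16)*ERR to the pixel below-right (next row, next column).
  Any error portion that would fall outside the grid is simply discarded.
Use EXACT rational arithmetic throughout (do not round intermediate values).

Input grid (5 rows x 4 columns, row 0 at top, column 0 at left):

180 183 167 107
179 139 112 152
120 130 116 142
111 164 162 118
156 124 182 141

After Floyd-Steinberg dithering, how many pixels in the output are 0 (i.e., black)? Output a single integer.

(0,0): OLD=180 → NEW=255, ERR=-75
(0,1): OLD=2403/16 → NEW=255, ERR=-1677/16
(0,2): OLD=31013/256 → NEW=0, ERR=31013/256
(0,3): OLD=655363/4096 → NEW=255, ERR=-389117/4096
(1,0): OLD=34793/256 → NEW=255, ERR=-30487/256
(1,1): OLD=147807/2048 → NEW=0, ERR=147807/2048
(1,2): OLD=10293707/65536 → NEW=255, ERR=-6417973/65536
(1,3): OLD=91267709/1048576 → NEW=0, ERR=91267709/1048576
(2,0): OLD=3156101/32768 → NEW=0, ERR=3156101/32768
(2,1): OLD=177090823/1048576 → NEW=255, ERR=-90296057/1048576
(2,2): OLD=143765891/2097152 → NEW=0, ERR=143765891/2097152
(2,3): OLD=6478392535/33554432 → NEW=255, ERR=-2077987625/33554432
(3,0): OLD=2096358965/16777216 → NEW=0, ERR=2096358965/16777216
(3,1): OLD=56540548075/268435456 → NEW=255, ERR=-11910493205/268435456
(3,2): OLD=631433926165/4294967296 → NEW=255, ERR=-463782734315/4294967296
(3,3): OLD=3826939579411/68719476736 → NEW=0, ERR=3826939579411/68719476736
(4,0): OLD=801992135761/4294967296 → NEW=255, ERR=-293224524719/4294967296
(4,1): OLD=2330561838963/34359738368 → NEW=0, ERR=2330561838963/34359738368
(4,2): OLD=204068095733267/1099511627776 → NEW=255, ERR=-76307369349613/1099511627776
(4,3): OLD=2133773433183605/17592186044416 → NEW=0, ERR=2133773433183605/17592186044416
Output grid:
  Row 0: ##.#  (1 black, running=1)
  Row 1: #.#.  (2 black, running=3)
  Row 2: .#.#  (2 black, running=5)
  Row 3: .##.  (2 black, running=7)
  Row 4: #.#.  (2 black, running=9)

Answer: 9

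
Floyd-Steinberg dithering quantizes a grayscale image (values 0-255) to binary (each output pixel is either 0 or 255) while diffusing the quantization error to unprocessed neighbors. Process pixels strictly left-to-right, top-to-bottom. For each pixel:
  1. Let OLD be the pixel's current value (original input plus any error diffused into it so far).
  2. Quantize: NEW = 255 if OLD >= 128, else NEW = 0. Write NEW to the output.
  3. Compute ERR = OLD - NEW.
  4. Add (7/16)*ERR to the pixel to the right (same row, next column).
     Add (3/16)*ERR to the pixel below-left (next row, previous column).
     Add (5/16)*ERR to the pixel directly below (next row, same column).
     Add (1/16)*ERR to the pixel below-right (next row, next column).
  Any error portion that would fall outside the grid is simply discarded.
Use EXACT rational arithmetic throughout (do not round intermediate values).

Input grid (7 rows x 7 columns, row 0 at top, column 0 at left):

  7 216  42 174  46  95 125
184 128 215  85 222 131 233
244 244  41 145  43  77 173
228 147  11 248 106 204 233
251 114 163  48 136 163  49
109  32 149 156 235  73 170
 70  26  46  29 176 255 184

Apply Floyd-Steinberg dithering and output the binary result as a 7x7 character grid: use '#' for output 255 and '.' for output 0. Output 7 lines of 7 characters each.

Answer: .#.#..#
#.#.###
##.#..#
##.#.##
#.#.#..
..#.#.#
....###

Derivation:
(0,0): OLD=7 → NEW=0, ERR=7
(0,1): OLD=3505/16 → NEW=255, ERR=-575/16
(0,2): OLD=6727/256 → NEW=0, ERR=6727/256
(0,3): OLD=759793/4096 → NEW=255, ERR=-284687/4096
(0,4): OLD=1021847/65536 → NEW=0, ERR=1021847/65536
(0,5): OLD=106767649/1048576 → NEW=0, ERR=106767649/1048576
(0,6): OLD=2844525543/16777216 → NEW=255, ERR=-1433664537/16777216
(1,0): OLD=45939/256 → NEW=255, ERR=-19341/256
(1,1): OLD=182437/2048 → NEW=0, ERR=182437/2048
(1,2): OLD=16181257/65536 → NEW=255, ERR=-530423/65536
(1,3): OLD=16857173/262144 → NEW=0, ERR=16857173/262144
(1,4): OLD=4525713631/16777216 → NEW=255, ERR=247523551/16777216
(1,5): OLD=20699860367/134217728 → NEW=255, ERR=-13525660273/134217728
(1,6): OLD=362003745665/2147483648 → NEW=255, ERR=-185604584575/2147483648
(2,0): OLD=7769063/32768 → NEW=255, ERR=-586777/32768
(2,1): OLD=270285021/1048576 → NEW=255, ERR=2898141/1048576
(2,2): OLD=961412823/16777216 → NEW=0, ERR=961412823/16777216
(2,3): OLD=25827054303/134217728 → NEW=255, ERR=-8398466337/134217728
(2,4): OLD=5753683151/1073741824 → NEW=0, ERR=5753683151/1073741824
(2,5): OLD=1119067857413/34359738368 → NEW=0, ERR=1119067857413/34359738368
(2,6): OLD=84630295008627/549755813888 → NEW=255, ERR=-55557437532813/549755813888
(3,0): OLD=3740015351/16777216 → NEW=255, ERR=-538174729/16777216
(3,1): OLD=19254224427/134217728 → NEW=255, ERR=-14971296213/134217728
(3,2): OLD=-33772338703/1073741824 → NEW=0, ERR=-33772338703/1073741824
(3,3): OLD=941763500839/4294967296 → NEW=255, ERR=-153453159641/4294967296
(3,4): OLD=51808524826359/549755813888 → NEW=0, ERR=51808524826359/549755813888
(3,5): OLD=1041430826041429/4398046511104 → NEW=255, ERR=-80071034290091/4398046511104
(3,6): OLD=13756363337801419/70368744177664 → NEW=255, ERR=-4187666427502901/70368744177664
(4,0): OLD=472577517849/2147483648 → NEW=255, ERR=-75030812391/2147483648
(4,1): OLD=1922570392645/34359738368 → NEW=0, ERR=1922570392645/34359738368
(4,2): OLD=90149088557867/549755813888 → NEW=255, ERR=-50038643983573/549755813888
(4,3): OLD=55933036036937/4398046511104 → NEW=0, ERR=55933036036937/4398046511104
(4,4): OLD=5818336157566283/35184372088832 → NEW=255, ERR=-3153678725085877/35184372088832
(4,5): OLD=127032991816203403/1125899906842624 → NEW=0, ERR=127032991816203403/1125899906842624
(4,6): OLD=1416424970699545661/18014398509481984 → NEW=0, ERR=1416424970699545661/18014398509481984
(5,0): OLD=59688629900447/549755813888 → NEW=0, ERR=59688629900447/549755813888
(5,1): OLD=341888598751285/4398046511104 → NEW=0, ERR=341888598751285/4398046511104
(5,2): OLD=5645252716378691/35184372088832 → NEW=255, ERR=-3326762166273469/35184372088832
(5,3): OLD=27053334810540783/281474976710656 → NEW=0, ERR=27053334810540783/281474976710656
(5,4): OLD=4881706261083733925/18014398509481984 → NEW=255, ERR=288034641165828005/18014398509481984
(5,5): OLD=17927145348693346773/144115188075855872 → NEW=0, ERR=17927145348693346773/144115188075855872
(5,6): OLD=590400550787637261275/2305843009213693952 → NEW=255, ERR=2410583438145303515/2305843009213693952
(6,0): OLD=8339023084708215/70368744177664 → NEW=0, ERR=8339023084708215/70368744177664
(6,1): OLD=102677218700584931/1125899906842624 → NEW=0, ERR=102677218700584931/1125899906842624
(6,2): OLD=1427284414743329097/18014398509481984 → NEW=0, ERR=1427284414743329097/18014398509481984
(6,3): OLD=13083770322670731351/144115188075855872 → NEW=0, ERR=13083770322670731351/144115188075855872
(6,4): OLD=72071111374501912053/288230376151711744 → NEW=255, ERR=-1427634544184582667/288230376151711744
(6,5): OLD=10806163755396664331833/36893488147419103232 → NEW=255, ERR=1398324277804793007673/36893488147419103232
(6,6): OLD=123184894934952512023807/590295810358705651712 → NEW=255, ERR=-27340536706517429162753/590295810358705651712
Row 0: .#.#..#
Row 1: #.#.###
Row 2: ##.#..#
Row 3: ##.#.##
Row 4: #.#.#..
Row 5: ..#.#.#
Row 6: ....###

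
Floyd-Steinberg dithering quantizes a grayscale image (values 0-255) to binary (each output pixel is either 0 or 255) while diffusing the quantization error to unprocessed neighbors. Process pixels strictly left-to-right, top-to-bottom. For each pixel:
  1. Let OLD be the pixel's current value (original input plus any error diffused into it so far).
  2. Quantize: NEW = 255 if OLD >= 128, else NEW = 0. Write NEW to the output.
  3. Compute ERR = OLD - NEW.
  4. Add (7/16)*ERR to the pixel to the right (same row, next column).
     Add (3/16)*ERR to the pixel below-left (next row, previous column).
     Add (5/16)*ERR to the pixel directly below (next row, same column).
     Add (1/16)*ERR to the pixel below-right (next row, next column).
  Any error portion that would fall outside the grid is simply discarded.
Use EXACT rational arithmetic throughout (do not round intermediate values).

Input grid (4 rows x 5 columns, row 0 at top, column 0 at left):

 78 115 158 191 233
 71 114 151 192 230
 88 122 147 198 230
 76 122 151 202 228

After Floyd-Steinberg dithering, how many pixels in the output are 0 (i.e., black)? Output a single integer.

Answer: 8

Derivation:
(0,0): OLD=78 → NEW=0, ERR=78
(0,1): OLD=1193/8 → NEW=255, ERR=-847/8
(0,2): OLD=14295/128 → NEW=0, ERR=14295/128
(0,3): OLD=491233/2048 → NEW=255, ERR=-31007/2048
(0,4): OLD=7417895/32768 → NEW=255, ERR=-937945/32768
(1,0): OLD=9667/128 → NEW=0, ERR=9667/128
(1,1): OLD=143125/1024 → NEW=255, ERR=-117995/1024
(1,2): OLD=4129785/32768 → NEW=0, ERR=4129785/32768
(1,3): OLD=31984229/131072 → NEW=255, ERR=-1439131/131072
(1,4): OLD=451527695/2097152 → NEW=255, ERR=-83246065/2097152
(2,0): OLD=1474487/16384 → NEW=0, ERR=1474487/16384
(2,1): OLD=80590861/524288 → NEW=255, ERR=-53102579/524288
(2,2): OLD=1114107111/8388608 → NEW=255, ERR=-1024987929/8388608
(2,3): OLD=18997944901/134217728 → NEW=255, ERR=-15227575739/134217728
(2,4): OLD=359215797923/2147483648 → NEW=255, ERR=-188392532317/2147483648
(3,0): OLD=714144391/8388608 → NEW=0, ERR=714144391/8388608
(3,1): OLD=7402670395/67108864 → NEW=0, ERR=7402670395/67108864
(3,2): OLD=286631394617/2147483648 → NEW=255, ERR=-260976935623/2147483648
(3,3): OLD=383506004385/4294967296 → NEW=0, ERR=383506004385/4294967296
(3,4): OLD=15981374979685/68719476736 → NEW=255, ERR=-1542091587995/68719476736
Output grid:
  Row 0: .#.##  (2 black, running=2)
  Row 1: .#.##  (2 black, running=4)
  Row 2: .####  (1 black, running=5)
  Row 3: ..#.#  (3 black, running=8)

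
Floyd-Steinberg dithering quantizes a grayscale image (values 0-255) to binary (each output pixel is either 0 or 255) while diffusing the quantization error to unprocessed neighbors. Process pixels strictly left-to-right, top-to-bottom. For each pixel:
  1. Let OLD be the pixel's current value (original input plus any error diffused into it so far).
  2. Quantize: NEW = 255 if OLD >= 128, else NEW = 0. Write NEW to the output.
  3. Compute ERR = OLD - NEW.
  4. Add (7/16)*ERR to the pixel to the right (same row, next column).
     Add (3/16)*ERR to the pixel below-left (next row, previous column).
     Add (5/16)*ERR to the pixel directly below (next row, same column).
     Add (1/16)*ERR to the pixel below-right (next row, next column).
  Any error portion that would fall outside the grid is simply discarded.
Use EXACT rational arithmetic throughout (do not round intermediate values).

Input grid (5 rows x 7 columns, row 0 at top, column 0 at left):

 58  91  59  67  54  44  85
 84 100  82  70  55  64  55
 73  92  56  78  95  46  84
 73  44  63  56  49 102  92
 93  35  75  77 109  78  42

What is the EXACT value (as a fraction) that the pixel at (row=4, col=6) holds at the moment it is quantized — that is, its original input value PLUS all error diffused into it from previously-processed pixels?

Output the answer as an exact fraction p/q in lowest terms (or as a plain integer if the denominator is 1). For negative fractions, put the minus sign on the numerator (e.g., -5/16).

(0,0): OLD=58 → NEW=0, ERR=58
(0,1): OLD=931/8 → NEW=0, ERR=931/8
(0,2): OLD=14069/128 → NEW=0, ERR=14069/128
(0,3): OLD=235699/2048 → NEW=0, ERR=235699/2048
(0,4): OLD=3419365/32768 → NEW=0, ERR=3419365/32768
(0,5): OLD=47004227/524288 → NEW=0, ERR=47004227/524288
(0,6): OLD=1042061269/8388608 → NEW=0, ERR=1042061269/8388608
(1,0): OLD=15865/128 → NEW=0, ERR=15865/128
(1,1): OLD=219983/1024 → NEW=255, ERR=-41137/1024
(1,2): OLD=4182011/32768 → NEW=0, ERR=4182011/32768
(1,3): OLD=24672479/131072 → NEW=255, ERR=-8750881/131072
(1,4): OLD=691249597/8388608 → NEW=0, ERR=691249597/8388608
(1,5): OLD=10595280589/67108864 → NEW=255, ERR=-6517479731/67108864
(1,6): OLD=61132434019/1073741824 → NEW=0, ERR=61132434019/1073741824
(2,0): OLD=1707221/16384 → NEW=0, ERR=1707221/16384
(2,1): OLD=82161143/524288 → NEW=255, ERR=-51532297/524288
(2,2): OLD=317524133/8388608 → NEW=0, ERR=317524133/8388608
(2,3): OLD=6517856701/67108864 → NEW=0, ERR=6517856701/67108864
(2,4): OLD=75623781901/536870912 → NEW=255, ERR=-61278300659/536870912
(2,5): OLD=-317143354769/17179869184 → NEW=0, ERR=-317143354769/17179869184
(2,6): OLD=24091860610297/274877906944 → NEW=0, ERR=24091860610297/274877906944
(3,0): OLD=730926853/8388608 → NEW=0, ERR=730926853/8388608
(3,1): OLD=4363076897/67108864 → NEW=0, ERR=4363076897/67108864
(3,2): OLD=61922837299/536870912 → NEW=0, ERR=61922837299/536870912
(3,3): OLD=252924277205/2147483648 → NEW=0, ERR=252924277205/2147483648
(3,4): OLD=18545390109445/274877906944 → NEW=0, ERR=18545390109445/274877906944
(3,5): OLD=296974049205343/2199023255552 → NEW=255, ERR=-263776880960417/2199023255552
(3,6): OLD=2313604140451073/35184372088832 → NEW=0, ERR=2313604140451073/35184372088832
(4,0): OLD=142184294443/1073741824 → NEW=255, ERR=-131619870677/1073741824
(4,1): OLD=494098139439/17179869184 → NEW=0, ERR=494098139439/17179869184
(4,2): OLD=41169314303265/274877906944 → NEW=255, ERR=-28924551967455/274877906944
(4,3): OLD=192694959009723/2199023255552 → NEW=0, ERR=192694959009723/2199023255552
(4,4): OLD=2696720346052609/17592186044416 → NEW=255, ERR=-1789287095273471/17592186044416
(4,5): OLD=7072548911562561/562949953421312 → NEW=0, ERR=7072548911562561/562949953421312
(4,6): OLD=545371660790278679/9007199254740992 → NEW=0, ERR=545371660790278679/9007199254740992
Target (4,6): original=42, with diffused error = 545371660790278679/9007199254740992

Answer: 545371660790278679/9007199254740992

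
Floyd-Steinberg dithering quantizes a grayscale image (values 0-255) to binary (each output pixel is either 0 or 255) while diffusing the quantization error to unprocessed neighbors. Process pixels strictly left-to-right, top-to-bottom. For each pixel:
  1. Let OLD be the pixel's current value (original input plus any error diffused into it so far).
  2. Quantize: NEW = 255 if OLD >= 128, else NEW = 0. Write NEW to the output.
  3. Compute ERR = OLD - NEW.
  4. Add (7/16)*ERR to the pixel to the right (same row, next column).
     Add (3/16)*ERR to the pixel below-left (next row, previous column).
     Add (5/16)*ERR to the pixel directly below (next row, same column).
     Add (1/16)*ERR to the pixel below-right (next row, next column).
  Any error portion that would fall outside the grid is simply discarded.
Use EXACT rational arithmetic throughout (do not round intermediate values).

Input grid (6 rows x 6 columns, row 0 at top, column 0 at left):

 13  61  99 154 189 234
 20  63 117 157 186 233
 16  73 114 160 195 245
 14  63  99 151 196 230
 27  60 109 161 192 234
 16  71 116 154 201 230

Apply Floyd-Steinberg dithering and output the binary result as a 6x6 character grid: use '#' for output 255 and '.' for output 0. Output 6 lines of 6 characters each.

Answer: ..#.##
..#.##
..####
....##
.#.###
..#.##

Derivation:
(0,0): OLD=13 → NEW=0, ERR=13
(0,1): OLD=1067/16 → NEW=0, ERR=1067/16
(0,2): OLD=32813/256 → NEW=255, ERR=-32467/256
(0,3): OLD=403515/4096 → NEW=0, ERR=403515/4096
(0,4): OLD=15210909/65536 → NEW=255, ERR=-1500771/65536
(0,5): OLD=234861387/1048576 → NEW=255, ERR=-32525493/1048576
(1,0): OLD=9361/256 → NEW=0, ERR=9361/256
(1,1): OLD=157431/2048 → NEW=0, ERR=157431/2048
(1,2): OLD=8758083/65536 → NEW=255, ERR=-7953597/65536
(1,3): OLD=32104647/262144 → NEW=0, ERR=32104647/262144
(1,4): OLD=3905153973/16777216 → NEW=255, ERR=-373036107/16777216
(1,5): OLD=56947971683/268435456 → NEW=255, ERR=-11503069597/268435456
(2,0): OLD=1371021/32768 → NEW=0, ERR=1371021/32768
(2,1): OLD=99464927/1048576 → NEW=0, ERR=99464927/1048576
(2,2): OLD=2438429789/16777216 → NEW=255, ERR=-1839760291/16777216
(2,3): OLD=18594804405/134217728 → NEW=255, ERR=-15630716235/134217728
(2,4): OLD=587211656607/4294967296 → NEW=255, ERR=-508005003873/4294967296
(2,5): OLD=12264493962057/68719476736 → NEW=255, ERR=-5258972605623/68719476736
(3,0): OLD=752639165/16777216 → NEW=0, ERR=752639165/16777216
(3,1): OLD=12659891961/134217728 → NEW=0, ERR=12659891961/134217728
(3,2): OLD=96734537595/1073741824 → NEW=0, ERR=96734537595/1073741824
(3,3): OLD=8589299796081/68719476736 → NEW=0, ERR=8589299796081/68719476736
(3,4): OLD=105604566388817/549755813888 → NEW=255, ERR=-34583166152623/549755813888
(3,5): OLD=1505635687318815/8796093022208 → NEW=255, ERR=-737368033344225/8796093022208
(4,0): OLD=126067300979/2147483648 → NEW=0, ERR=126067300979/2147483648
(4,1): OLD=4633591804503/34359738368 → NEW=255, ERR=-4128141479337/34359738368
(4,2): OLD=125257602819541/1099511627776 → NEW=0, ERR=125257602819541/1099511627776
(4,3): OLD=4287846326155785/17592186044416 → NEW=255, ERR=-198161115170295/17592186044416
(4,4): OLD=44897413685565593/281474976710656 → NEW=255, ERR=-26878705375651687/281474976710656
(4,5): OLD=730005908769915279/4503599627370496 → NEW=255, ERR=-418411996209561201/4503599627370496
(5,0): OLD=6497052662517/549755813888 → NEW=0, ERR=6497052662517/549755813888
(5,1): OLD=1119820576294725/17592186044416 → NEW=0, ERR=1119820576294725/17592186044416
(5,2): OLD=23901178887565511/140737488355328 → NEW=255, ERR=-11986880643043129/140737488355328
(5,3): OLD=461314954593676413/4503599627370496 → NEW=0, ERR=461314954593676413/4503599627370496
(5,4): OLD=1782064927451854493/9007199254740992 → NEW=255, ERR=-514770882507098467/9007199254740992
(5,5): OLD=24498858545780695297/144115188075855872 → NEW=255, ERR=-12250514413562552063/144115188075855872
Row 0: ..#.##
Row 1: ..#.##
Row 2: ..####
Row 3: ....##
Row 4: .#.###
Row 5: ..#.##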